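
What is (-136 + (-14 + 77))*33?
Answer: -2409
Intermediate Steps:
(-136 + (-14 + 77))*33 = (-136 + 63)*33 = -73*33 = -2409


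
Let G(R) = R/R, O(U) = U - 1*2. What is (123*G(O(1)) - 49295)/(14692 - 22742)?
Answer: 24586/4025 ≈ 6.1083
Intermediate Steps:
O(U) = -2 + U (O(U) = U - 2 = -2 + U)
G(R) = 1
(123*G(O(1)) - 49295)/(14692 - 22742) = (123*1 - 49295)/(14692 - 22742) = (123 - 49295)/(-8050) = -49172*(-1/8050) = 24586/4025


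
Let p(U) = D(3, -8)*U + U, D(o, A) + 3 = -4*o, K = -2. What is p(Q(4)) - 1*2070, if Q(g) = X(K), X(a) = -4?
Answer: -2014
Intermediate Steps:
D(o, A) = -3 - 4*o
Q(g) = -4
p(U) = -14*U (p(U) = (-3 - 4*3)*U + U = (-3 - 12)*U + U = -15*U + U = -14*U)
p(Q(4)) - 1*2070 = -14*(-4) - 1*2070 = 56 - 2070 = -2014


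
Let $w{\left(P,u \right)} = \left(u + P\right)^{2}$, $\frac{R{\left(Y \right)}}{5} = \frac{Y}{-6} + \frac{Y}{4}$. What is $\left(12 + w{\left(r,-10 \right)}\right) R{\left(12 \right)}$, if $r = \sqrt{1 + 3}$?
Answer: $380$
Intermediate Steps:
$r = 2$ ($r = \sqrt{4} = 2$)
$R{\left(Y \right)} = \frac{5 Y}{12}$ ($R{\left(Y \right)} = 5 \left(\frac{Y}{-6} + \frac{Y}{4}\right) = 5 \left(Y \left(- \frac{1}{6}\right) + Y \frac{1}{4}\right) = 5 \left(- \frac{Y}{6} + \frac{Y}{4}\right) = 5 \frac{Y}{12} = \frac{5 Y}{12}$)
$w{\left(P,u \right)} = \left(P + u\right)^{2}$
$\left(12 + w{\left(r,-10 \right)}\right) R{\left(12 \right)} = \left(12 + \left(2 - 10\right)^{2}\right) \frac{5}{12} \cdot 12 = \left(12 + \left(-8\right)^{2}\right) 5 = \left(12 + 64\right) 5 = 76 \cdot 5 = 380$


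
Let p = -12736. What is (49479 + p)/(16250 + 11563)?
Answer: 36743/27813 ≈ 1.3211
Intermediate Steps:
(49479 + p)/(16250 + 11563) = (49479 - 12736)/(16250 + 11563) = 36743/27813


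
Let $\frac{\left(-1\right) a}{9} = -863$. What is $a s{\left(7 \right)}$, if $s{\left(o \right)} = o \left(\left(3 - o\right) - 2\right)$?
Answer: $-326214$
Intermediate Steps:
$s{\left(o \right)} = o \left(1 - o\right)$
$a = 7767$ ($a = \left(-9\right) \left(-863\right) = 7767$)
$a s{\left(7 \right)} = 7767 \cdot 7 \left(1 - 7\right) = 7767 \cdot 7 \left(-6\right) = 7767 \left(-42\right) = -326214$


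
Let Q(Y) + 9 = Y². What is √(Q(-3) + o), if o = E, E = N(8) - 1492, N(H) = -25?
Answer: I*√1517 ≈ 38.949*I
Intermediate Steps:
E = -1517 (E = -25 - 1492 = -1517)
o = -1517
Q(Y) = -9 + Y²
√(Q(-3) + o) = √((-9 + (-3)²) - 1517) = √((-9 + 9) - 1517) = √(0 - 1517) = √(-1517) = I*√1517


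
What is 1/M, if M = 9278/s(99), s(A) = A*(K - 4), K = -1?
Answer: -495/9278 ≈ -0.053352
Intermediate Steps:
s(A) = -5*A (s(A) = A*(-1 - 4) = A*(-5) = -5*A)
M = -9278/495 (M = 9278/((-5*99)) = 9278/(-495) = 9278*(-1/495) = -9278/495 ≈ -18.743)
1/M = 1/(-9278/495) = -495/9278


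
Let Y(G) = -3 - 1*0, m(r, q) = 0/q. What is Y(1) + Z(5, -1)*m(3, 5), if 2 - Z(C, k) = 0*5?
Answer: -3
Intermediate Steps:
m(r, q) = 0
Z(C, k) = 2 (Z(C, k) = 2 - 0*5 = 2 - 1*0 = 2 + 0 = 2)
Y(G) = -3 (Y(G) = -3 + 0 = -3)
Y(1) + Z(5, -1)*m(3, 5) = -3 + 2*0 = -3 + 0 = -3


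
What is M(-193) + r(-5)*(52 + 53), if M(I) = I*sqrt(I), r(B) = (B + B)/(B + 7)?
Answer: -525 - 193*I*sqrt(193) ≈ -525.0 - 2681.2*I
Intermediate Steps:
r(B) = 2*B/(7 + B) (r(B) = (2*B)/(7 + B) = 2*B/(7 + B))
M(I) = I**(3/2)
M(-193) + r(-5)*(52 + 53) = (-193)**(3/2) + (2*(-5)/(7 - 5))*(52 + 53) = -193*I*sqrt(193) + (2*(-5)/2)*105 = -193*I*sqrt(193) + (2*(-5)*(1/2))*105 = -193*I*sqrt(193) - 5*105 = -193*I*sqrt(193) - 525 = -525 - 193*I*sqrt(193)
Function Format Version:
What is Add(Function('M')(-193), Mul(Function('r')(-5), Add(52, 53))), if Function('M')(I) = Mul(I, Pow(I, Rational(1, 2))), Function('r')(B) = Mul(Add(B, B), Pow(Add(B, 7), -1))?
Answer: Add(-525, Mul(-193, I, Pow(193, Rational(1, 2)))) ≈ Add(-525.00, Mul(-2681.2, I))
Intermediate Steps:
Function('r')(B) = Mul(2, B, Pow(Add(7, B), -1)) (Function('r')(B) = Mul(Mul(2, B), Pow(Add(7, B), -1)) = Mul(2, B, Pow(Add(7, B), -1)))
Function('M')(I) = Pow(I, Rational(3, 2))
Add(Function('M')(-193), Mul(Function('r')(-5), Add(52, 53))) = Add(Pow(-193, Rational(3, 2)), Mul(Mul(2, -5, Pow(Add(7, -5), -1)), Add(52, 53))) = Add(Mul(-193, I, Pow(193, Rational(1, 2))), Mul(Mul(2, -5, Pow(2, -1)), 105)) = Add(Mul(-193, I, Pow(193, Rational(1, 2))), Mul(Mul(2, -5, Rational(1, 2)), 105)) = Add(Mul(-193, I, Pow(193, Rational(1, 2))), Mul(-5, 105)) = Add(Mul(-193, I, Pow(193, Rational(1, 2))), -525) = Add(-525, Mul(-193, I, Pow(193, Rational(1, 2))))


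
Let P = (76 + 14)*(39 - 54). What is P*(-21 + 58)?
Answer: -49950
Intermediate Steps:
P = -1350 (P = 90*(-15) = -1350)
P*(-21 + 58) = -1350*(-21 + 58) = -1350*37 = -49950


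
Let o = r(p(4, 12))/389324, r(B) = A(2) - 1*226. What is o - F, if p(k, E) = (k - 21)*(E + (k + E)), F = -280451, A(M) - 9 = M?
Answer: 109186304909/389324 ≈ 2.8045e+5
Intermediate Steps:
A(M) = 9 + M
p(k, E) = (-21 + k)*(k + 2*E) (p(k, E) = (-21 + k)*(E + (E + k)) = (-21 + k)*(k + 2*E))
r(B) = -215 (r(B) = (9 + 2) - 1*226 = 11 - 226 = -215)
o = -215/389324 ≈ -0.00055224
o - F = -215/389324 - 1*(-280451) = -215/389324 + 280451 = 109186304909/389324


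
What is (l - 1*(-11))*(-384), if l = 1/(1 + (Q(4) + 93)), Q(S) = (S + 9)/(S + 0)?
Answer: -1644672/389 ≈ -4227.9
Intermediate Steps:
Q(S) = (9 + S)/S
l = 4/389 (l = 1/(1 + ((9 + 4)/4 + 93)) = 1/(1 + ((¼)*13 + 93)) = 1/(1 + (13/4 + 93)) = 1/(1 + 385/4) = 1/(389/4) = 4/389 ≈ 0.010283)
(l - 1*(-11))*(-384) = (4/389 - 1*(-11))*(-384) = (4/389 + 11)*(-384) = (4283/389)*(-384) = -1644672/389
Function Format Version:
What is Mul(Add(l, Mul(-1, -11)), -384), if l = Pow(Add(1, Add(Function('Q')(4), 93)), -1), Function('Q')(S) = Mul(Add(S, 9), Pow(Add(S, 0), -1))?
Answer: Rational(-1644672, 389) ≈ -4227.9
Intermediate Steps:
Function('Q')(S) = Mul(Pow(S, -1), Add(9, S)) (Function('Q')(S) = Mul(Add(9, S), Pow(S, -1)) = Mul(Pow(S, -1), Add(9, S)))
l = Rational(4, 389) (l = Pow(Add(1, Add(Mul(Pow(4, -1), Add(9, 4)), 93)), -1) = Pow(Add(1, Add(Mul(Rational(1, 4), 13), 93)), -1) = Pow(Add(1, Add(Rational(13, 4), 93)), -1) = Pow(Add(1, Rational(385, 4)), -1) = Pow(Rational(389, 4), -1) = Rational(4, 389) ≈ 0.010283)
Mul(Add(l, Mul(-1, -11)), -384) = Mul(Add(Rational(4, 389), Mul(-1, -11)), -384) = Mul(Add(Rational(4, 389), 11), -384) = Mul(Rational(4283, 389), -384) = Rational(-1644672, 389)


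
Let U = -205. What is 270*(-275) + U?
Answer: -74455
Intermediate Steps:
270*(-275) + U = 270*(-275) - 205 = -74250 - 205 = -74455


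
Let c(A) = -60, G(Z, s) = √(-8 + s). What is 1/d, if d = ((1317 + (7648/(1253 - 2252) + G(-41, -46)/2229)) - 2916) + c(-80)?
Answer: -918236356948539/1530383817542915935 - 741514743*I*√6/1530383817542915935 ≈ -0.0006 - 1.1868e-9*I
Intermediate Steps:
d = -1664989/999 + I*√6/743 (d = ((1317 + (7648/(1253 - 2252) + √(-8 - 46)/2229)) - 2916) - 60 = ((1317 + (7648/(-999) + √(-54)*(1/2229))) - 2916) - 60 = ((1317 + (7648*(-1/999) + (3*I*√6)*(1/2229))) - 2916) - 60 = ((1317 + (-7648/999 + I*√6/743)) - 2916) - 60 = ((1308035/999 + I*√6/743) - 2916) - 60 = (-1605049/999 + I*√6/743) - 60 = -1664989/999 + I*√6/743 ≈ -1666.7 + 0.0032968*I)
1/d = 1/(-1664989/999 + I*√6/743)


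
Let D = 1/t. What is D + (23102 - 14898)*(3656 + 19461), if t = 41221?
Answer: 7817639650829/41221 ≈ 1.8965e+8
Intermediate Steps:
D = 1/41221 ≈ 2.4259e-5
D + (23102 - 14898)*(3656 + 19461) = 1/41221 + (23102 - 14898)*(3656 + 19461) = 1/41221 + 8204*23117 = 1/41221 + 189651868 = 7817639650829/41221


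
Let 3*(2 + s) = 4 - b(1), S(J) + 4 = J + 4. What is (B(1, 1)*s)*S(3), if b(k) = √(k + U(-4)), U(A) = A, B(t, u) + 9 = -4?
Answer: 26 + 13*I*√3 ≈ 26.0 + 22.517*I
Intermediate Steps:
B(t, u) = -13 (B(t, u) = -9 - 4 = -13)
S(J) = J (S(J) = -4 + (J + 4) = -4 + (4 + J) = J)
b(k) = √(-4 + k) (b(k) = √(k - 4) = √(-4 + k))
s = -⅔ - I*√3/3 (s = -2 + (4 - √(-4 + 1))/3 = -2 + (4 - √(-3))/3 = -2 + (4 - I*√3)/3 = -2 + (4/3 - I*√3/3) = -⅔ - I*√3/3 ≈ -0.66667 - 0.57735*I)
(B(1, 1)*s)*S(3) = -13*(-⅔ - I*√3/3)*3 = (26/3 + 13*I*√3/3)*3 = 26 + 13*I*√3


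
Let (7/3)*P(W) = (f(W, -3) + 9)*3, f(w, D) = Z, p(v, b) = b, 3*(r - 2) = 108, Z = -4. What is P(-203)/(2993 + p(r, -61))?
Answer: 45/20524 ≈ 0.0021926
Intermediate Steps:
r = 38 (r = 2 + (⅓)*108 = 2 + 36 = 38)
f(w, D) = -4
P(W) = 45/7 (P(W) = 3*((-4 + 9)*3)/7 = 3*(5*3)/7 = (3/7)*15 = 45/7)
P(-203)/(2993 + p(r, -61)) = 45/(7*(2993 - 61)) = (45/7)/2932 = (45/7)*(1/2932) = 45/20524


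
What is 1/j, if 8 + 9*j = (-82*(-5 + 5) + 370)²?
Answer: 9/136892 ≈ 6.5745e-5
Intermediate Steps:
j = 136892/9 (j = -8/9 + (-82*(-5 + 5) + 370)²/9 = -8/9 + (-82*0 + 370)²/9 = -8/9 + (0 + 370)²/9 = -8/9 + (⅑)*370² = -8/9 + (⅑)*136900 = -8/9 + 136900/9 = 136892/9 ≈ 15210.)
1/j = 1/(136892/9) = 9/136892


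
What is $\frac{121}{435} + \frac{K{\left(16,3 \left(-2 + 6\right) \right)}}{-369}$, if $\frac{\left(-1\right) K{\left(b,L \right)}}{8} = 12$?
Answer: $\frac{9601}{17835} \approx 0.53832$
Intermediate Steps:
$K{\left(b,L \right)} = -96$ ($K{\left(b,L \right)} = \left(-8\right) 12 = -96$)
$\frac{121}{435} + \frac{K{\left(16,3 \left(-2 + 6\right) \right)}}{-369} = \frac{121}{435} - \frac{96}{-369} = 121 \cdot \frac{1}{435} - - \frac{32}{123} = \frac{121}{435} + \frac{32}{123} = \frac{9601}{17835}$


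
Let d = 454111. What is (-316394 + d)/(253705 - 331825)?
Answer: -137717/78120 ≈ -1.7629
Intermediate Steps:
(-316394 + d)/(253705 - 331825) = (-316394 + 454111)/(253705 - 331825) = 137717/(-78120) = 137717*(-1/78120) = -137717/78120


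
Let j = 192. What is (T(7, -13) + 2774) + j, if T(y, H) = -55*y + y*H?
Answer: 2490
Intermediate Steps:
T(y, H) = -55*y + H*y
(T(7, -13) + 2774) + j = (7*(-55 - 13) + 2774) + 192 = (7*(-68) + 2774) + 192 = (-476 + 2774) + 192 = 2298 + 192 = 2490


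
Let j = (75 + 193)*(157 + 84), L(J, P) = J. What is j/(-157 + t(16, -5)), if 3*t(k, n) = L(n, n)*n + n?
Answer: -193764/451 ≈ -429.63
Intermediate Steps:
j = 64588 (j = 268*241 = 64588)
t(k, n) = n/3 + n²/3 (t(k, n) = (n*n + n)/3 = (n² + n)/3 = (n + n²)/3 = n/3 + n²/3)
j/(-157 + t(16, -5)) = 64588/(-157 + (⅓)*(-5)*(1 - 5)) = 64588/(-157 + (⅓)*(-5)*(-4)) = 64588/(-157 + 20/3) = 64588/(-451/3) = -3/451*64588 = -193764/451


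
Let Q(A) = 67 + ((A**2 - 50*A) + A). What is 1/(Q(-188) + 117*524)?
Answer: 1/105931 ≈ 9.4401e-6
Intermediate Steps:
Q(A) = 67 + A**2 - 49*A (Q(A) = 67 + (A**2 - 49*A) = 67 + A**2 - 49*A)
1/(Q(-188) + 117*524) = 1/((67 + (-188)**2 - 49*(-188)) + 117*524) = 1/((67 + 35344 + 9212) + 61308) = 1/(44623 + 61308) = 1/105931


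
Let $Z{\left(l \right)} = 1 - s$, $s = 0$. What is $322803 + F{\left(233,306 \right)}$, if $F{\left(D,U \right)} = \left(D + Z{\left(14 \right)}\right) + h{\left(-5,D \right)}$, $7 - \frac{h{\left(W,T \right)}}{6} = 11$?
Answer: $323013$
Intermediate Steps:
$h{\left(W,T \right)} = -24$ ($h{\left(W,T \right)} = 42 - 66 = -24$)
$Z{\left(l \right)} = 1$ ($Z{\left(l \right)} = 1 - 0 = 1 + 0 = 1$)
$F{\left(D,U \right)} = -23 + D$ ($F{\left(D,U \right)} = \left(D + 1\right) - 24 = \left(1 + D\right) - 24 = -23 + D$)
$322803 + F{\left(233,306 \right)} = 322803 + \left(-23 + 233\right) = 322803 + 210 = 323013$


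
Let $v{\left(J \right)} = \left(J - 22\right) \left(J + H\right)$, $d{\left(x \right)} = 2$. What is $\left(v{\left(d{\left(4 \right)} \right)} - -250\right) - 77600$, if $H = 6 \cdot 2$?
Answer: $-77630$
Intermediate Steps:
$H = 12$
$v{\left(J \right)} = \left(-22 + J\right) \left(12 + J\right)$ ($v{\left(J \right)} = \left(J - 22\right) \left(J + 12\right) = \left(-22 + J\right) \left(12 + J\right)$)
$\left(v{\left(d{\left(4 \right)} \right)} - -250\right) - 77600 = \left(\left(-264 + 2^{2} - 20\right) - -250\right) - 77600 = \left(\left(-264 + 4 - 20\right) + 250\right) - 77600 = \left(-280 + 250\right) - 77600 = -30 - 77600 = -77630$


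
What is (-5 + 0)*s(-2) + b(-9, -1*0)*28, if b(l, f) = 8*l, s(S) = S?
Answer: -2006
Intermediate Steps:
(-5 + 0)*s(-2) + b(-9, -1*0)*28 = (-5 + 0)*(-2) + (8*(-9))*28 = -5*(-2) - 72*28 = 10 - 2016 = -2006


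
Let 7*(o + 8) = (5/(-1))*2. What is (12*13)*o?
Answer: -10296/7 ≈ -1470.9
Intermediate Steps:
o = -66/7 (o = -8 + ((5/(-1))*2)/7 = -8 + ((5*(-1))*2)/7 = -8 + (-5*2)/7 = -8 + (1/7)*(-10) = -8 - 10/7 = -66/7 ≈ -9.4286)
(12*13)*o = (12*13)*(-66/7) = 156*(-66/7) = -10296/7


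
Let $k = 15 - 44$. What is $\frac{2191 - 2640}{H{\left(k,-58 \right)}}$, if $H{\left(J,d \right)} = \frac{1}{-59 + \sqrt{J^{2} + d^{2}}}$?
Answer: $26491 - 13021 \sqrt{5} \approx -2624.8$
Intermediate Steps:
$k = -29$
$\frac{2191 - 2640}{H{\left(k,-58 \right)}} = \frac{2191 - 2640}{\frac{1}{-59 + \sqrt{\left(-29\right)^{2} + \left(-58\right)^{2}}}} = \frac{2191 - 2640}{\frac{1}{-59 + \sqrt{841 + 3364}}} = - \frac{449}{\frac{1}{-59 + \sqrt{4205}}} = - \frac{449}{\frac{1}{-59 + 29 \sqrt{5}}} = - 449 \left(-59 + 29 \sqrt{5}\right) = 26491 - 13021 \sqrt{5}$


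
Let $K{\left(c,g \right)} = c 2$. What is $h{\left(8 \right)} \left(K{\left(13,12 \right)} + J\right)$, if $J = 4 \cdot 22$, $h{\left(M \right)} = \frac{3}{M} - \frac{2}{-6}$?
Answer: $\frac{323}{4} \approx 80.75$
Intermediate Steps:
$K{\left(c,g \right)} = 2 c$
$h{\left(M \right)} = \frac{1}{3} + \frac{3}{M}$ ($h{\left(M \right)} = \frac{3}{M} - - \frac{1}{3} = \frac{3}{M} + \frac{1}{3} = \frac{1}{3} + \frac{3}{M}$)
$J = 88$
$h{\left(8 \right)} \left(K{\left(13,12 \right)} + J\right) = \frac{9 + 8}{3 \cdot 8} \left(2 \cdot 13 + 88\right) = \frac{1}{3} \cdot \frac{1}{8} \cdot 17 \left(26 + 88\right) = \frac{17}{24} \cdot 114 = \frac{323}{4}$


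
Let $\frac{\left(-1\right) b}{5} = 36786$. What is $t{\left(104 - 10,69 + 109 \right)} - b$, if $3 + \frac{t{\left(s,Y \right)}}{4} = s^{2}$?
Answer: $219262$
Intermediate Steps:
$b = -183930$ ($b = \left(-5\right) 36786 = -183930$)
$t{\left(s,Y \right)} = -12 + 4 s^{2}$
$t{\left(104 - 10,69 + 109 \right)} - b = \left(-12 + 4 \left(104 - 10\right)^{2}\right) - -183930 = \left(-12 + 4 \cdot 94^{2}\right) + 183930 = \left(-12 + 4 \cdot 8836\right) + 183930 = \left(-12 + 35344\right) + 183930 = 35332 + 183930 = 219262$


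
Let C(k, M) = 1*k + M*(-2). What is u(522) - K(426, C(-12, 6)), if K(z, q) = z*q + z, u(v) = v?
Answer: 10320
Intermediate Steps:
C(k, M) = k - 2*M
K(z, q) = z + q*z (K(z, q) = q*z + z = z + q*z)
u(522) - K(426, C(-12, 6)) = 522 - 426*(1 + (-12 - 2*6)) = 522 - 426*(1 + (-12 - 12)) = 522 - 426*(1 - 24) = 522 - 426*(-23) = 522 - 1*(-9798) = 522 + 9798 = 10320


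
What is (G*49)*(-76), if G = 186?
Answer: -692664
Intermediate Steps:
(G*49)*(-76) = (186*49)*(-76) = 9114*(-76) = -692664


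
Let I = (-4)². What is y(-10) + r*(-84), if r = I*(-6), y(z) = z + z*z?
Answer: 8154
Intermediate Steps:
I = 16
y(z) = z + z²
r = -96 (r = 16*(-6) = -96)
y(-10) + r*(-84) = -10*(1 - 10) - 96*(-84) = -10*(-9) + 8064 = 90 + 8064 = 8154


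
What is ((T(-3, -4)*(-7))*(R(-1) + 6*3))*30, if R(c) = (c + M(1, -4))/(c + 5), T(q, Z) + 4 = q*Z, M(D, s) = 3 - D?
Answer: -30660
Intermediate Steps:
T(q, Z) = -4 + Z*q (T(q, Z) = -4 + q*Z = -4 + Z*q)
R(c) = (2 + c)/(5 + c) (R(c) = (c + (3 - 1*1))/(c + 5) = (c + (3 - 1))/(5 + c) = (c + 2)/(5 + c) = (2 + c)/(5 + c))
((T(-3, -4)*(-7))*(R(-1) + 6*3))*30 = (((-4 - 4*(-3))*(-7))*((2 - 1)/(5 - 1) + 6*3))*30 = (((-4 + 12)*(-7))*(1/4 + 18))*30 = ((8*(-7))*((¼)*1 + 18))*30 = -56*(¼ + 18)*30 = -56*73/4*30 = -1022*30 = -30660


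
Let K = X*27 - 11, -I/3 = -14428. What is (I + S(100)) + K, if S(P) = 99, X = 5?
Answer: 43507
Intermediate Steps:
I = 43284 (I = -3*(-14428) = 43284)
K = 124 (K = 5*27 - 11 = 135 - 11 = 124)
(I + S(100)) + K = (43284 + 99) + 124 = 43383 + 124 = 43507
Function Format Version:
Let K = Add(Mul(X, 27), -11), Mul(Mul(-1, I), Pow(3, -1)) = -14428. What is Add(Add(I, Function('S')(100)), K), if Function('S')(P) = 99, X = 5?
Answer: 43507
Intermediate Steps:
I = 43284 (I = Mul(-3, -14428) = 43284)
K = 124 (K = Add(Mul(5, 27), -11) = Add(135, -11) = 124)
Add(Add(I, Function('S')(100)), K) = Add(Add(43284, 99), 124) = Add(43383, 124) = 43507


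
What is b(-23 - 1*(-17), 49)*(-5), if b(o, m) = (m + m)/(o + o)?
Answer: 245/6 ≈ 40.833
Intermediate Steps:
b(o, m) = m/o (b(o, m) = (2*m)/((2*o)) = (2*m)*(1/(2*o)) = m/o)
b(-23 - 1*(-17), 49)*(-5) = (49/(-23 - 1*(-17)))*(-5) = (49/(-23 + 17))*(-5) = (49/(-6))*(-5) = (49*(-1/6))*(-5) = -49/6*(-5) = 245/6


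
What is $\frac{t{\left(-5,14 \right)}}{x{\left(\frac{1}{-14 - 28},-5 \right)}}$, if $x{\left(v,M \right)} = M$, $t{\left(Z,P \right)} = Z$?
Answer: $1$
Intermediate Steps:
$\frac{t{\left(-5,14 \right)}}{x{\left(\frac{1}{-14 - 28},-5 \right)}} = - \frac{5}{-5} = \left(-5\right) \left(- \frac{1}{5}\right) = 1$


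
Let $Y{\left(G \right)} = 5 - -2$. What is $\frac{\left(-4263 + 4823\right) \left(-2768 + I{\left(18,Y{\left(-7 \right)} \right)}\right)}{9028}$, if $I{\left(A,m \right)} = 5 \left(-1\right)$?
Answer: $- \frac{388220}{2257} \approx -172.01$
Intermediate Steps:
$Y{\left(G \right)} = 7$ ($Y{\left(G \right)} = 5 + 2 = 7$)
$I{\left(A,m \right)} = -5$
$\frac{\left(-4263 + 4823\right) \left(-2768 + I{\left(18,Y{\left(-7 \right)} \right)}\right)}{9028} = \frac{\left(-4263 + 4823\right) \left(-2768 - 5\right)}{9028} = 560 \left(-2773\right) \frac{1}{9028} = \left(-1552880\right) \frac{1}{9028} = - \frac{388220}{2257}$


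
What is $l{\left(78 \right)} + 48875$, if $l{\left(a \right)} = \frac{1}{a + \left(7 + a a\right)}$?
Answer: $\frac{301509876}{6169} \approx 48875.0$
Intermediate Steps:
$l{\left(a \right)} = \frac{1}{7 + a + a^{2}}$ ($l{\left(a \right)} = \frac{1}{a + \left(7 + a^{2}\right)} = \frac{1}{7 + a + a^{2}}$)
$l{\left(78 \right)} + 48875 = \frac{1}{7 + 78 + 78^{2}} + 48875 = \frac{1}{7 + 78 + 6084} + 48875 = \frac{1}{6169} + 48875 = \frac{301509876}{6169}$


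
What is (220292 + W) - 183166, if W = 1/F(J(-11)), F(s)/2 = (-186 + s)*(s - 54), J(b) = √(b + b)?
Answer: 3775999481195/101707684 + 30*I*√22/25426921 ≈ 37126.0 + 5.534e-6*I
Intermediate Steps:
J(b) = √2*√b (J(b) = √(2*b) = √2*√b)
F(s) = 2*(-186 + s)*(-54 + s) (F(s) = 2*((-186 + s)*(s - 54)) = 2*((-186 + s)*(-54 + s)) = 2*(-186 + s)*(-54 + s))
W = 1/(20044 - 480*I*√22) (W = 1/(20088 - 480*√2*√(-11) + 2*(√2*√(-11))²) = 1/(20088 - 480*√2*I*√11 + 2*(√2*(I*√11))²) = 1/(20088 - 480*I*√22 + 2*(I*√22)²) = 1/(20088 - 480*I*√22 + 2*(-22)) = 1/(20088 - 480*I*√22 - 44) = 1/(20044 - 480*I*√22) ≈ 4.9269e-5 + 5.534e-6*I)
(220292 + W) - 183166 = (220292 + (5011/101707684 + 30*I*√22/25426921)) - 183166 = (22405389128739/101707684 + 30*I*√22/25426921) - 183166 = 3775999481195/101707684 + 30*I*√22/25426921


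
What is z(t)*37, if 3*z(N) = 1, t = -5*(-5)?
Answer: 37/3 ≈ 12.333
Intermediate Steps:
t = 25
z(N) = 1/3 (z(N) = (1/3)*1 = 1/3)
z(t)*37 = (1/3)*37 = 37/3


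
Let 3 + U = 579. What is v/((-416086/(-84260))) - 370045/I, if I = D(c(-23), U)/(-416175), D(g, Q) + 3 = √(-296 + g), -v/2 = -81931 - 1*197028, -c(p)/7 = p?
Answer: 5*(-194177424438137*I + 427365188*√15)/(18913*(I + √15)) ≈ -3.2083e+9 - 1.2426e+10*I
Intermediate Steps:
U = 576 (U = -3 + 579 = 576)
c(p) = -7*p
v = 557918 (v = -2*(-81931 - 1*197028) = -2*(-81931 - 197028) = -2*(-278959) = 557918)
D(g, Q) = -3 + √(-296 + g)
I = 1/138725 - I*√15/138725 (I = (-3 + √(-296 - 7*(-23)))/(-416175) = (-3 + √(-296 + 161))*(-1/416175) = (-3 + √(-135))*(-1/416175) = (-3 + 3*I*√15)*(-1/416175) = 1/138725 - I*√15/138725 ≈ 7.2085e-6 - 2.7918e-5*I)
v/((-416086/(-84260))) - 370045/I = 557918/((-416086/(-84260))) - 370045/(1/138725 - I*√15/138725) = 557918/((-416086*(-1/84260))) - 370045/(1/138725 - I*√15/138725) = 557918/(18913/3830) - 370045/(1/138725 - I*√15/138725) = 557918*(3830/18913) - 370045/(1/138725 - I*√15/138725) = 2136825940/18913 - 370045/(1/138725 - I*√15/138725)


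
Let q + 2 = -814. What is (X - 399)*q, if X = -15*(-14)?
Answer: 154224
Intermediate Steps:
q = -816 (q = -2 - 814 = -816)
X = 210
(X - 399)*q = (210 - 399)*(-816) = -189*(-816) = 154224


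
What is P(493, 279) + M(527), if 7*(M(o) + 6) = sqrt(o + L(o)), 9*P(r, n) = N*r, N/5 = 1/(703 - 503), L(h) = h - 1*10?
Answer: -1667/360 + 6*sqrt(29)/7 ≈ -0.014700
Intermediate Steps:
L(h) = -10 + h (L(h) = h - 10 = -10 + h)
N = 1/40 (N = 5/(703 - 503) = 5/200 = 5*(1/200) = 1/40 ≈ 0.025000)
P(r, n) = r/360 (P(r, n) = (r/40)/9 = r/360)
M(o) = -6 + sqrt(-10 + 2*o)/7 (M(o) = -6 + sqrt(o + (-10 + o))/7 = -6 + sqrt(-10 + 2*o)/7)
P(493, 279) + M(527) = (1/360)*493 + (-6 + sqrt(-10 + 2*527)/7) = 493/360 + (-6 + sqrt(-10 + 1054)/7) = 493/360 + (-6 + sqrt(1044)/7) = 493/360 + (-6 + (6*sqrt(29))/7) = 493/360 + (-6 + 6*sqrt(29)/7) = -1667/360 + 6*sqrt(29)/7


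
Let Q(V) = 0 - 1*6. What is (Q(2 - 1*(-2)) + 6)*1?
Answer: 0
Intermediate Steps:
Q(V) = -6 (Q(V) = 0 - 6 = -6)
(Q(2 - 1*(-2)) + 6)*1 = (-6 + 6)*1 = 0*1 = 0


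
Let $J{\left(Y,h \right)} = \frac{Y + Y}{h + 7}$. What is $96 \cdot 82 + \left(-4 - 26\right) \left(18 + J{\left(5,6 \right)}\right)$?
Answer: $\frac{95016}{13} \approx 7308.9$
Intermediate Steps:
$J{\left(Y,h \right)} = \frac{2 Y}{7 + h}$
$96 \cdot 82 + \left(-4 - 26\right) \left(18 + J{\left(5,6 \right)}\right) = 96 \cdot 82 + \left(-4 - 26\right) \left(18 + 2 \cdot 5 \frac{1}{7 + 6}\right) = 7872 - 30 \left(18 + 2 \cdot 5 \cdot \frac{1}{13}\right) = 7872 - 30 \left(18 + \frac{10}{13}\right) = 7872 - \frac{7320}{13} = \frac{95016}{13}$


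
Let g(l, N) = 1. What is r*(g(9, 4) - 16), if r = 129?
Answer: -1935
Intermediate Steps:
r*(g(9, 4) - 16) = 129*(1 - 16) = 129*(-15) = -1935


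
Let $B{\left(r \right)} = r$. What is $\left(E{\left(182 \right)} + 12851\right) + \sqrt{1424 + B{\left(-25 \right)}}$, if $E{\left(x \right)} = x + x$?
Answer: $13215 + \sqrt{1399} \approx 13252.0$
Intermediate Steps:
$E{\left(x \right)} = 2 x$
$\left(E{\left(182 \right)} + 12851\right) + \sqrt{1424 + B{\left(-25 \right)}} = \left(2 \cdot 182 + 12851\right) + \sqrt{1424 - 25} = \left(364 + 12851\right) + \sqrt{1399} = 13215 + \sqrt{1399}$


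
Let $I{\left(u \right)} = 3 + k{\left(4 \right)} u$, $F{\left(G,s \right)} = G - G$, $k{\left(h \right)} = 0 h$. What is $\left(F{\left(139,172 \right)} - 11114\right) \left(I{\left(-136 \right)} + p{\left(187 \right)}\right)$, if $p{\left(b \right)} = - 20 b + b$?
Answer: $39454700$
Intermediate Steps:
$k{\left(h \right)} = 0$
$F{\left(G,s \right)} = 0$
$p{\left(b \right)} = - 19 b$
$I{\left(u \right)} = 3$ ($I{\left(u \right)} = 3 + 0 u = 3 + 0 = 3$)
$\left(F{\left(139,172 \right)} - 11114\right) \left(I{\left(-136 \right)} + p{\left(187 \right)}\right) = \left(0 - 11114\right) \left(3 - 3553\right) = - 11114 \left(3 - 3553\right) = \left(-11114\right) \left(-3550\right) = 39454700$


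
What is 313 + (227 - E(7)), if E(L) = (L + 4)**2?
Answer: 419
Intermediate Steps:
E(L) = (4 + L)**2
313 + (227 - E(7)) = 313 + (227 - (4 + 7)**2) = 313 + (227 - 1*11**2) = 313 + (227 - 1*121) = 313 + (227 - 121) = 313 + 106 = 419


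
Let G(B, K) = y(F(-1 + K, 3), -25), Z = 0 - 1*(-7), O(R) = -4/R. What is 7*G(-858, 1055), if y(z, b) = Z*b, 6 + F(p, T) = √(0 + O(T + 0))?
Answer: -1225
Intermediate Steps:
Z = 7 (Z = 0 + 7 = 7)
F(p, T) = -6 + 2*√(-1/T) (F(p, T) = -6 + √(0 - 4/(T + 0)) = -6 + √(0 - 4/T) = -6 + √(-4/T) = -6 + 2*√(-1/T))
y(z, b) = 7*b
G(B, K) = -175 (G(B, K) = 7*(-25) = -175)
7*G(-858, 1055) = 7*(-175) = -1225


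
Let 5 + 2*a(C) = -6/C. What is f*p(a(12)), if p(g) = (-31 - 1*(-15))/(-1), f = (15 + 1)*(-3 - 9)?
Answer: -3072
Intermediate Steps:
a(C) = -5/2 - 3/C (a(C) = -5/2 + (-6/C)/2 = -5/2 - 3/C)
f = -192 (f = 16*(-12) = -192)
p(g) = 16 (p(g) = (-31 + 15)*(-1) = -16*(-1) = 16)
f*p(a(12)) = -192*16 = -3072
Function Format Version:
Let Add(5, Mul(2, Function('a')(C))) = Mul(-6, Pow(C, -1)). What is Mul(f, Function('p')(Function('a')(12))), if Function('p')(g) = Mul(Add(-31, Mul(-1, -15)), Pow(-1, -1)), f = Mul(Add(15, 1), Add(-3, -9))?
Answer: -3072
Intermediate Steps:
Function('a')(C) = Add(Rational(-5, 2), Mul(-3, Pow(C, -1))) (Function('a')(C) = Add(Rational(-5, 2), Mul(Rational(1, 2), Mul(-6, Pow(C, -1)))) = Add(Rational(-5, 2), Mul(-3, Pow(C, -1))))
f = -192 (f = Mul(16, -12) = -192)
Function('p')(g) = 16 (Function('p')(g) = Mul(Add(-31, 15), -1) = Mul(-16, -1) = 16)
Mul(f, Function('p')(Function('a')(12))) = Mul(-192, 16) = -3072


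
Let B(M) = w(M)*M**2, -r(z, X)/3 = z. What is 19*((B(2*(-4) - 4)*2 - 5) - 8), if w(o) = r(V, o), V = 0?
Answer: -247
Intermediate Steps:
r(z, X) = -3*z
w(o) = 0 (w(o) = -3*0 = 0)
B(M) = 0 (B(M) = 0*M**2 = 0)
19*((B(2*(-4) - 4)*2 - 5) - 8) = 19*((0*2 - 5) - 8) = 19*((0 - 5) - 8) = 19*(-5 - 8) = 19*(-13) = -247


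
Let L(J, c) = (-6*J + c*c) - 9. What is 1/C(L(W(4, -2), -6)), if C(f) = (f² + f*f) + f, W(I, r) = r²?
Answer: 1/21 ≈ 0.047619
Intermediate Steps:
L(J, c) = -9 + c² - 6*J (L(J, c) = (-6*J + c²) - 9 = (c² - 6*J) - 9 = -9 + c² - 6*J)
C(f) = f + 2*f² (C(f) = (f² + f²) + f = 2*f² + f = f + 2*f²)
1/C(L(W(4, -2), -6)) = 1/((-9 + (-6)² - 6*(-2)²)*(1 + 2*(-9 + (-6)² - 6*(-2)²))) = 1/((-9 + 36 - 6*4)*(1 + 2*(-9 + 36 - 6*4))) = 1/((-9 + 36 - 24)*(1 + 2*(-9 + 36 - 24))) = 1/(3*(1 + 2*3)) = 1/(3*(1 + 6)) = 1/(3*7) = 1/21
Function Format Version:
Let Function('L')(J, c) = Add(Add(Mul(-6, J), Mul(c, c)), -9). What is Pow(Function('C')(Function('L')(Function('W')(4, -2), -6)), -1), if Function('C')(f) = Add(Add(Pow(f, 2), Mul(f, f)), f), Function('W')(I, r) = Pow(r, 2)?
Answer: Rational(1, 21) ≈ 0.047619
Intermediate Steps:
Function('L')(J, c) = Add(-9, Pow(c, 2), Mul(-6, J)) (Function('L')(J, c) = Add(Add(Mul(-6, J), Pow(c, 2)), -9) = Add(Add(Pow(c, 2), Mul(-6, J)), -9) = Add(-9, Pow(c, 2), Mul(-6, J)))
Function('C')(f) = Add(f, Mul(2, Pow(f, 2))) (Function('C')(f) = Add(Add(Pow(f, 2), Pow(f, 2)), f) = Add(Mul(2, Pow(f, 2)), f) = Add(f, Mul(2, Pow(f, 2))))
Pow(Function('C')(Function('L')(Function('W')(4, -2), -6)), -1) = Pow(Mul(Add(-9, Pow(-6, 2), Mul(-6, Pow(-2, 2))), Add(1, Mul(2, Add(-9, Pow(-6, 2), Mul(-6, Pow(-2, 2)))))), -1) = Pow(Mul(Add(-9, 36, Mul(-6, 4)), Add(1, Mul(2, Add(-9, 36, Mul(-6, 4))))), -1) = Pow(Mul(Add(-9, 36, -24), Add(1, Mul(2, Add(-9, 36, -24)))), -1) = Pow(Mul(3, Add(1, Mul(2, 3))), -1) = Pow(Mul(3, Add(1, 6)), -1) = Pow(Mul(3, 7), -1) = Pow(21, -1) = Rational(1, 21)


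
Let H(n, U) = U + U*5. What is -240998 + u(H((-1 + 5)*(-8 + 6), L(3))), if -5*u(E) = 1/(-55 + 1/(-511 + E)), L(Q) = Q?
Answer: -32674508347/135580 ≈ -2.4100e+5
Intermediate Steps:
H(n, U) = 6*U (H(n, U) = U + 5*U = 6*U)
u(E) = -1/(5*(-55 + 1/(-511 + E)))
-240998 + u(H((-1 + 5)*(-8 + 6), L(3))) = -240998 + (-511 + 6*3)/(5*(-28106 + 55*(6*3))) = -240998 + (-511 + 18)/(5*(-28106 + 55*18)) = -240998 + (1/5)*(-493)/(-28106 + 990) = -240998 + (1/5)*(-493)/(-27116) = -240998 + (1/5)*(-1/27116)*(-493) = -240998 + 493/135580 = -32674508347/135580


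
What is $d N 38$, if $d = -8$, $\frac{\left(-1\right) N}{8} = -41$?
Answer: $-99712$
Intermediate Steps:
$N = 328$ ($N = \left(-8\right) \left(-41\right) = 328$)
$d N 38 = \left(-8\right) 328 \cdot 38 = \left(-2624\right) 38 = -99712$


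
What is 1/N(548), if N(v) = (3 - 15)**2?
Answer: 1/144 ≈ 0.0069444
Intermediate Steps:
N(v) = 144 (N(v) = (-12)**2 = 144)
1/N(548) = 1/144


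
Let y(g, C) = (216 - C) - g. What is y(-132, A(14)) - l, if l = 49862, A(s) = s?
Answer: -49528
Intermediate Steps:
y(g, C) = 216 - C - g
y(-132, A(14)) - l = (216 - 1*14 - 1*(-132)) - 1*49862 = (216 - 14 + 132) - 49862 = 334 - 49862 = -49528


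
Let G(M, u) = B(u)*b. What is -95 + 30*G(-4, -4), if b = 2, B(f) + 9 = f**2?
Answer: 325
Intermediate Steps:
B(f) = -9 + f**2
G(M, u) = -18 + 2*u**2 (G(M, u) = (-9 + u**2)*2 = -18 + 2*u**2)
-95 + 30*G(-4, -4) = -95 + 30*(-18 + 2*(-4)**2) = -95 + 30*(-18 + 2*16) = -95 + 30*(-18 + 32) = -95 + 30*14 = -95 + 420 = 325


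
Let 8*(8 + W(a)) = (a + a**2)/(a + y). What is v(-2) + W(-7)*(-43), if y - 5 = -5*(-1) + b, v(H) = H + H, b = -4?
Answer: 2263/4 ≈ 565.75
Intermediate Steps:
v(H) = 2*H
y = 6 (y = 5 + (-5*(-1) - 4) = 5 + (5 - 4) = 5 + 1 = 6)
W(a) = -8 + (a + a**2)/(8*(6 + a)) (W(a) = -8 + ((a + a**2)/(a + 6))/8 = -8 + ((a + a**2)/(6 + a))/8 = -8 + (a + a**2)/(8*(6 + a)))
v(-2) + W(-7)*(-43) = 2*(-2) + ((-384 + (-7)**2 - 63*(-7))/(8*(6 - 7)))*(-43) = -4 + ((1/8)*(-384 + 49 + 441)/(-1))*(-43) = -4 + ((1/8)*(-1)*106)*(-43) = -4 - 53/4*(-43) = -4 + 2279/4 = 2263/4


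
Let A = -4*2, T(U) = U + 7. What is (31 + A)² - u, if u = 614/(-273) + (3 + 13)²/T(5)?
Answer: 139207/273 ≈ 509.92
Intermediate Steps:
T(U) = 7 + U
A = -8
u = 5210/273 (u = 614/(-273) + (3 + 13)²/(7 + 5) = 614*(-1/273) + 16²/12 = -614/273 + 256*(1/12) = -614/273 + 64/3 = 5210/273 ≈ 19.084)
(31 + A)² - u = (31 - 8)² - 1*5210/273 = 23² - 5210/273 = 529 - 5210/273 = 139207/273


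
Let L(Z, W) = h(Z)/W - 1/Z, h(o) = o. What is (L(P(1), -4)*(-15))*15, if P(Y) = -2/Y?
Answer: -225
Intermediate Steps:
L(Z, W) = -1/Z + Z/W (L(Z, W) = Z/W - 1/Z = -1/Z + Z/W)
(L(P(1), -4)*(-15))*15 = ((-1/((-2/1)) - 2/1/(-4))*(-15))*15 = ((-1/((-2*1)) - 2*1*(-¼))*(-15))*15 = ((-1/(-2) - 2*(-¼))*(-15))*15 = ((-1*(-½) + ½)*(-15))*15 = ((½ + ½)*(-15))*15 = (1*(-15))*15 = -15*15 = -225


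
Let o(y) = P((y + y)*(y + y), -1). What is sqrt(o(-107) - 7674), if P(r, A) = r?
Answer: 7*sqrt(778) ≈ 195.25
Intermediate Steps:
o(y) = 4*y**2 (o(y) = (y + y)*(y + y) = (2*y)*(2*y) = 4*y**2)
sqrt(o(-107) - 7674) = sqrt(4*(-107)**2 - 7674) = sqrt(4*11449 - 7674) = sqrt(45796 - 7674) = sqrt(38122) = 7*sqrt(778)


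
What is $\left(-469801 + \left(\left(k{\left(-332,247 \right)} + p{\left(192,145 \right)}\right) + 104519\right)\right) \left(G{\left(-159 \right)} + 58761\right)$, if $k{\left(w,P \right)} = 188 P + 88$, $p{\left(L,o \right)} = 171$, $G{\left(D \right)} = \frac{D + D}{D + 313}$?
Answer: $- \frac{1441427129106}{77} \approx -1.872 \cdot 10^{10}$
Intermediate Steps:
$G{\left(D \right)} = \frac{2 D}{313 + D}$
$k{\left(w,P \right)} = 88 + 188 P$
$\left(-469801 + \left(\left(k{\left(-332,247 \right)} + p{\left(192,145 \right)}\right) + 104519\right)\right) \left(G{\left(-159 \right)} + 58761\right) = \left(-469801 + \left(\left(\left(88 + 188 \cdot 247\right) + 171\right) + 104519\right)\right) \left(2 \left(-159\right) \frac{1}{313 - 159} + 58761\right) = \left(-469801 + \left(\left(\left(88 + 46436\right) + 171\right) + 104519\right)\right) \left(2 \left(-159\right) \frac{1}{154} + 58761\right) = \left(-469801 + \left(\left(46524 + 171\right) + 104519\right)\right) \left(2 \left(-159\right) \frac{1}{154} + 58761\right) = \left(-469801 + \left(46695 + 104519\right)\right) \left(- \frac{159}{77} + 58761\right) = \left(-469801 + 151214\right) \frac{4524438}{77} = \left(-318587\right) \frac{4524438}{77} = - \frac{1441427129106}{77}$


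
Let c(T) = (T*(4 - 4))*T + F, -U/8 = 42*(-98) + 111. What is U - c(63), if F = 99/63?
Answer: 224269/7 ≈ 32038.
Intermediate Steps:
U = 32040 (U = -8*(42*(-98) + 111) = -8*(-4116 + 111) = -8*(-4005) = 32040)
F = 11/7 (F = 99*(1/63) = 11/7 ≈ 1.5714)
c(T) = 11/7 (c(T) = (T*(4 - 4))*T + 11/7 = (T*0)*T + 11/7 = 0*T + 11/7 = 0 + 11/7 = 11/7)
U - c(63) = 32040 - 1*11/7 = 32040 - 11/7 = 224269/7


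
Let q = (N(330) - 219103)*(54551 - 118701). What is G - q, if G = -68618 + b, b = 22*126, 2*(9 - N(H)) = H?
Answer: -14065530696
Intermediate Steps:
N(H) = 9 - H/2
b = 2772
q = 14065464850 (q = ((9 - ½*330) - 219103)*(54551 - 118701) = ((9 - 165) - 219103)*(-64150) = (-156 - 219103)*(-64150) = -219259*(-64150) = 14065464850)
G = -65846 (G = -68618 + 2772 = -65846)
G - q = -65846 - 1*14065464850 = -65846 - 14065464850 = -14065530696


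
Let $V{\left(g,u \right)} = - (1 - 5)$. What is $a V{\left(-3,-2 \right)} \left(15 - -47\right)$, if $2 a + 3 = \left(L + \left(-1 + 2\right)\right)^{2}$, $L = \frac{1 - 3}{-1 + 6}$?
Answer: $- \frac{8184}{25} \approx -327.36$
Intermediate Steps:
$L = - \frac{2}{5} \approx -0.4$
$V{\left(g,u \right)} = 4$ ($V{\left(g,u \right)} = \left(-1\right) \left(-4\right) = 4$)
$a = - \frac{33}{25}$ ($a = - \frac{3}{2} + \frac{\left(- \frac{2}{5} + \left(-1 + 2\right)\right)^{2}}{2} = - \frac{3}{2} + \frac{\left(- \frac{2}{5} + 1\right)^{2}}{2} = - \frac{3}{2} + \frac{\left(\frac{3}{5}\right)^{2}}{2} = - \frac{3}{2} + \frac{1}{2} \cdot \frac{9}{25} = - \frac{3}{2} + \frac{9}{50} = - \frac{33}{25} \approx -1.32$)
$a V{\left(-3,-2 \right)} \left(15 - -47\right) = \left(- \frac{33}{25}\right) 4 \left(15 - -47\right) = - \frac{132 \left(15 + 47\right)}{25} = \left(- \frac{132}{25}\right) 62 = - \frac{8184}{25}$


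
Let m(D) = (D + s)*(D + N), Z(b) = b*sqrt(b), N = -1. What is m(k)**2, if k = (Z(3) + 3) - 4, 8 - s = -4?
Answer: 2212 + 270*sqrt(3) ≈ 2679.7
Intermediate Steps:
s = 12 (s = 8 - 1*(-4) = 8 + 4 = 12)
Z(b) = b**(3/2)
k = -1 + 3*sqrt(3) (k = (3**(3/2) + 3) - 4 = (3*sqrt(3) + 3) - 4 = (3 + 3*sqrt(3)) - 4 = -1 + 3*sqrt(3) ≈ 4.1962)
m(D) = (-1 + D)*(12 + D) (m(D) = (D + 12)*(D - 1) = (12 + D)*(-1 + D) = (-1 + D)*(12 + D))
m(k)**2 = (-12 + (-1 + 3*sqrt(3))**2 + 11*(-1 + 3*sqrt(3)))**2 = (-12 + (-1 + 3*sqrt(3))**2 + (-11 + 33*sqrt(3)))**2 = (-23 + (-1 + 3*sqrt(3))**2 + 33*sqrt(3))**2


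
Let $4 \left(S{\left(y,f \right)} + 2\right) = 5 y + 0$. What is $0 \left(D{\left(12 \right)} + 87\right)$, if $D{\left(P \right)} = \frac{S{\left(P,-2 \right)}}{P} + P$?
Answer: $0$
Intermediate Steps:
$S{\left(y,f \right)} = -2 + \frac{5 y}{4}$ ($S{\left(y,f \right)} = -2 + \frac{5 y + 0}{4} = -2 + \frac{5 y}{4}$)
$D{\left(P \right)} = P + \frac{-2 + \frac{5 P}{4}}{P}$ ($D{\left(P \right)} = \frac{-2 + \frac{5 P}{4}}{P} + P = P + \frac{-2 + \frac{5 P}{4}}{P}$)
$0 \left(D{\left(12 \right)} + 87\right) = 0 \left(\left(\frac{5}{4} + 12 - \frac{2}{12}\right) + 87\right) = 0 \left(\left(\frac{5}{4} + 12 - \frac{1}{6}\right) + 87\right) = 0 \left(\frac{157}{12} + 87\right) = 0 \cdot \frac{1201}{12} = 0$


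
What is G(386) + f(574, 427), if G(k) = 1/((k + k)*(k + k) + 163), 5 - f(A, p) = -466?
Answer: 280785238/596147 ≈ 471.00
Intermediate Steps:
f(A, p) = 471 (f(A, p) = 5 - 1*(-466) = 5 + 466 = 471)
G(k) = 1/(163 + 4*k²) (G(k) = 1/((2*k)*(2*k) + 163) = 1/(4*k² + 163) = 1/(163 + 4*k²))
G(386) + f(574, 427) = 1/(163 + 4*386²) + 471 = 1/(163 + 4*148996) + 471 = 1/(163 + 595984) + 471 = 1/596147 + 471 = 280785238/596147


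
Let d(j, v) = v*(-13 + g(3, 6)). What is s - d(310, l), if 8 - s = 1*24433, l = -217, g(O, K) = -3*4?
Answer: -29850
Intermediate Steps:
g(O, K) = -12
s = -24425 (s = 8 - 24433 = -24425)
d(j, v) = -25*v (d(j, v) = v*(-13 - 12) = v*(-25) = -25*v)
s - d(310, l) = -24425 - (-25)*(-217) = -24425 - 1*5425 = -24425 - 5425 = -29850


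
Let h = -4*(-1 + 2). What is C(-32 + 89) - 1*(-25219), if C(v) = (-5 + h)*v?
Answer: 24706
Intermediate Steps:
h = -4 (h = -4*1 = -4)
C(v) = -9*v (C(v) = (-5 - 4)*v = -9*v)
C(-32 + 89) - 1*(-25219) = -9*(-32 + 89) - 1*(-25219) = -9*57 + 25219 = -513 + 25219 = 24706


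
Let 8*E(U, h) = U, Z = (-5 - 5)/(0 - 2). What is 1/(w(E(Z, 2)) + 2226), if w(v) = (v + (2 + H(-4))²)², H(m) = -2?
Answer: 64/142489 ≈ 0.00044916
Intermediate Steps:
Z = 5 (Z = -10/(-2) = -10*(-½) = 5)
E(U, h) = U/8
w(v) = v² (w(v) = (v + (2 - 2)²)² = (v + 0²)² = (v + 0)² = v²)
1/(w(E(Z, 2)) + 2226) = 1/(((⅛)*5)² + 2226) = 1/((5/8)² + 2226) = 1/(25/64 + 2226) = 1/(142489/64) = 64/142489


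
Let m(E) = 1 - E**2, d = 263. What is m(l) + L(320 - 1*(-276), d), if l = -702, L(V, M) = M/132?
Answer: -65049733/132 ≈ -4.9280e+5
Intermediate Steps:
L(V, M) = M/132 (L(V, M) = M*(1/132) = M/132)
m(l) + L(320 - 1*(-276), d) = (1 - 1*(-702)**2) + (1/132)*263 = (1 - 1*492804) + 263/132 = (1 - 492804) + 263/132 = -492803 + 263/132 = -65049733/132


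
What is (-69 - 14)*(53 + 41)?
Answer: -7802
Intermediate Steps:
(-69 - 14)*(53 + 41) = -83*94 = -7802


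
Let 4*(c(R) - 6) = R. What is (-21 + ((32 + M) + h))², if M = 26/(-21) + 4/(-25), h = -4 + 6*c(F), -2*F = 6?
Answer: 1517647849/1102500 ≈ 1376.6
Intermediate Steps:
F = -3 (F = -½*6 = -3)
c(R) = 6 + R/4
h = 55/2 (h = -4 + 6*(6 + (¼)*(-3)) = -4 + 6*(6 - ¾) = -4 + 6*(21/4) = -4 + 63/2 = 55/2 ≈ 27.500)
M = -734/525 (M = 26*(-1/21) + 4*(-1/25) = -26/21 - 4/25 = -734/525 ≈ -1.3981)
(-21 + ((32 + M) + h))² = (-21 + ((32 - 734/525) + 55/2))² = (-21 + (16066/525 + 55/2))² = (-21 + 61007/1050)² = (38957/1050)² = 1517647849/1102500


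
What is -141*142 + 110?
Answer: -19912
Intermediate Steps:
-141*142 + 110 = -20022 + 110 = -19912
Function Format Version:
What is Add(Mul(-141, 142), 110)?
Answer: -19912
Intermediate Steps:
Add(Mul(-141, 142), 110) = Add(-20022, 110) = -19912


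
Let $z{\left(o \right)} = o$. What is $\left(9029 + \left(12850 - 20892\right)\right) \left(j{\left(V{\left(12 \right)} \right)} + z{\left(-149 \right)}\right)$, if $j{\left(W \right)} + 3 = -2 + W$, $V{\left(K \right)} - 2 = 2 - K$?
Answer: $-159894$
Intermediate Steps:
$V{\left(K \right)} = 4 - K$ ($V{\left(K \right)} = 2 - \left(-2 + K\right) = 4 - K$)
$j{\left(W \right)} = -5 + W$ ($j{\left(W \right)} = -3 + \left(-2 + W\right) = -5 + W$)
$\left(9029 + \left(12850 - 20892\right)\right) \left(j{\left(V{\left(12 \right)} \right)} + z{\left(-149 \right)}\right) = \left(9029 + \left(12850 - 20892\right)\right) \left(\left(-5 + \left(4 - 12\right)\right) - 149\right) = \left(9029 - 8042\right) \left(\left(-5 - 8\right) - 149\right) = 987 \left(-13 - 149\right) = 987 \left(-162\right) = -159894$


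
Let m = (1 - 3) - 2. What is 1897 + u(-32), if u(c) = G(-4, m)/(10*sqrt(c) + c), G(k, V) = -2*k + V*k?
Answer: 20865/11 - 5*I*sqrt(2)/22 ≈ 1896.8 - 0.32141*I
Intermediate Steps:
m = -4 (m = -2 - 2 = -4)
u(c) = 24/(c + 10*sqrt(c)) (u(c) = (-4*(-2 - 4))/(10*sqrt(c) + c) = (-4*(-6))/(c + 10*sqrt(c)) = 24/(c + 10*sqrt(c)))
1897 + u(-32) = 1897 + 24/(-32 + 10*sqrt(-32)) = 1897 + 24/(-32 + 10*(4*I*sqrt(2))) = 1897 + 24/(-32 + 40*I*sqrt(2))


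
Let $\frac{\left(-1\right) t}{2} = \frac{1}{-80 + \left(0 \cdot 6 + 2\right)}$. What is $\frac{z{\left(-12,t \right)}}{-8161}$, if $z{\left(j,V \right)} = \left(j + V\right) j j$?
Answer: $\frac{22416}{106093} \approx 0.21129$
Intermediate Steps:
$t = \frac{1}{39}$ ($t = - \frac{2}{-80 + \left(0 \cdot 6 + 2\right)} = - \frac{2}{-80 + \left(0 + 2\right)} = - \frac{2}{-80 + 2} = - \frac{2}{-78} = \left(-2\right) \left(- \frac{1}{78}\right) = \frac{1}{39} \approx 0.025641$)
$z{\left(j,V \right)} = j^{2} \left(V + j\right)$ ($z{\left(j,V \right)} = \left(V + j\right) j j = j \left(V + j\right) j = j^{2} \left(V + j\right)$)
$\frac{z{\left(-12,t \right)}}{-8161} = \frac{\left(-12\right)^{2} \left(\frac{1}{39} - 12\right)}{-8161} = 144 \left(- \frac{467}{39}\right) \left(- \frac{1}{8161}\right) = \left(- \frac{22416}{13}\right) \left(- \frac{1}{8161}\right) = \frac{22416}{106093}$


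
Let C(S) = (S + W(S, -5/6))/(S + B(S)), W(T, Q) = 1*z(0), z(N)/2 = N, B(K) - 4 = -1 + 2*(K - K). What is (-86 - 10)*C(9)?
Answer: -72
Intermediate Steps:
B(K) = 3 (B(K) = 4 + (-1 + 2*(K - K)) = 4 + (-1 + 2*0) = 4 + (-1 + 0) = 4 - 1 = 3)
z(N) = 2*N
W(T, Q) = 0 (W(T, Q) = 1*(2*0) = 1*0 = 0)
C(S) = S/(3 + S) (C(S) = (S + 0)/(S + 3) = S/(3 + S))
(-86 - 10)*C(9) = (-86 - 10)*(9/(3 + 9)) = -864/12 = -96*3/4 = -72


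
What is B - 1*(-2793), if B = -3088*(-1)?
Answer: 5881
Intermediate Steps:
B = 3088
B - 1*(-2793) = 3088 - 1*(-2793) = 3088 + 2793 = 5881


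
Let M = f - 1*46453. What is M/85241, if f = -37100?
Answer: -83553/85241 ≈ -0.98020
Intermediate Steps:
M = -83553 (M = -37100 - 1*46453 = -37100 - 46453 = -83553)
M/85241 = -83553/85241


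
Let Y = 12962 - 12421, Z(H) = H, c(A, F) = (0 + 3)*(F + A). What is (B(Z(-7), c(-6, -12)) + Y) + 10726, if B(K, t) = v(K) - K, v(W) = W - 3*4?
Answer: 11255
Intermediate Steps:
v(W) = -12 + W (v(W) = W - 12 = -12 + W)
c(A, F) = 3*A + 3*F (c(A, F) = 3*(A + F) = 3*A + 3*F)
B(K, t) = -12 (B(K, t) = (-12 + K) - K = -12)
Y = 541
(B(Z(-7), c(-6, -12)) + Y) + 10726 = (-12 + 541) + 10726 = 529 + 10726 = 11255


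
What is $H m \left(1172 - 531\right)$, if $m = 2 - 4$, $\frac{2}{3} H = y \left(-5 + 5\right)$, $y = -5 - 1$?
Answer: $0$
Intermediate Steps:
$y = -6$
$H = 0$ ($H = \frac{3 \left(- 6 \left(-5 + 5\right)\right)}{2} = \frac{3 \left(\left(-6\right) 0\right)}{2} = \frac{3}{2} \cdot 0 = 0$)
$m = -2$ ($m = 2 - 4 = -2$)
$H m \left(1172 - 531\right) = 0 \left(-2\right) \left(1172 - 531\right) = 0 \cdot 641 = 0$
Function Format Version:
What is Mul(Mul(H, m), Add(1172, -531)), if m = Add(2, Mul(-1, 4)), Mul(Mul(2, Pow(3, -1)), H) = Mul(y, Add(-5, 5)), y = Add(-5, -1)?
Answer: 0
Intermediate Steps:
y = -6
H = 0 (H = Mul(Rational(3, 2), Mul(-6, Add(-5, 5))) = Mul(Rational(3, 2), Mul(-6, 0)) = Mul(Rational(3, 2), 0) = 0)
m = -2 (m = Add(2, -4) = -2)
Mul(Mul(H, m), Add(1172, -531)) = Mul(Mul(0, -2), Add(1172, -531)) = Mul(0, 641) = 0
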